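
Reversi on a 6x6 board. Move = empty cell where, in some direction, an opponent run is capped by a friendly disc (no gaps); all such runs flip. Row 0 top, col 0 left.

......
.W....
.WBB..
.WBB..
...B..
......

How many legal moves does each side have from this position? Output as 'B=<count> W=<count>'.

-- B to move --
(0,0): flips 1 -> legal
(0,1): no bracket -> illegal
(0,2): no bracket -> illegal
(1,0): flips 1 -> legal
(1,2): no bracket -> illegal
(2,0): flips 1 -> legal
(3,0): flips 1 -> legal
(4,0): flips 1 -> legal
(4,1): no bracket -> illegal
(4,2): no bracket -> illegal
B mobility = 5
-- W to move --
(1,2): no bracket -> illegal
(1,3): flips 1 -> legal
(1,4): no bracket -> illegal
(2,4): flips 2 -> legal
(3,4): flips 2 -> legal
(4,1): no bracket -> illegal
(4,2): no bracket -> illegal
(4,4): flips 2 -> legal
(5,2): no bracket -> illegal
(5,3): no bracket -> illegal
(5,4): flips 2 -> legal
W mobility = 5

Answer: B=5 W=5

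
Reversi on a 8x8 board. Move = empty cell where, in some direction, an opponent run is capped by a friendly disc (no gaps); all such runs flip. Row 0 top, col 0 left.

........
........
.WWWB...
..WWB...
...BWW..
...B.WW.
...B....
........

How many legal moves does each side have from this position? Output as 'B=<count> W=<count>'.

Answer: B=10 W=8

Derivation:
-- B to move --
(1,0): flips 2 -> legal
(1,1): no bracket -> illegal
(1,2): flips 1 -> legal
(1,3): flips 2 -> legal
(1,4): no bracket -> illegal
(2,0): flips 3 -> legal
(3,0): no bracket -> illegal
(3,1): flips 2 -> legal
(3,5): flips 1 -> legal
(3,6): no bracket -> illegal
(4,1): no bracket -> illegal
(4,2): flips 1 -> legal
(4,6): flips 2 -> legal
(4,7): no bracket -> illegal
(5,4): flips 1 -> legal
(5,7): no bracket -> illegal
(6,4): no bracket -> illegal
(6,5): no bracket -> illegal
(6,6): no bracket -> illegal
(6,7): flips 2 -> legal
B mobility = 10
-- W to move --
(1,3): no bracket -> illegal
(1,4): flips 2 -> legal
(1,5): flips 1 -> legal
(2,5): flips 1 -> legal
(3,5): flips 1 -> legal
(4,2): flips 1 -> legal
(5,2): no bracket -> illegal
(5,4): flips 1 -> legal
(6,2): flips 1 -> legal
(6,4): no bracket -> illegal
(7,2): no bracket -> illegal
(7,3): flips 3 -> legal
(7,4): no bracket -> illegal
W mobility = 8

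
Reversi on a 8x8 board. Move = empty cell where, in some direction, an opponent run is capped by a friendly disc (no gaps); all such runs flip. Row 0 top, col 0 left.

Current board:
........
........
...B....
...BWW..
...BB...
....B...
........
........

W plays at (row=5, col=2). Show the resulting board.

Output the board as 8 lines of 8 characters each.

Place W at (5,2); scan 8 dirs for brackets.
Dir NW: first cell '.' (not opp) -> no flip
Dir N: first cell '.' (not opp) -> no flip
Dir NE: opp run (4,3) capped by W -> flip
Dir W: first cell '.' (not opp) -> no flip
Dir E: first cell '.' (not opp) -> no flip
Dir SW: first cell '.' (not opp) -> no flip
Dir S: first cell '.' (not opp) -> no flip
Dir SE: first cell '.' (not opp) -> no flip
All flips: (4,3)

Answer: ........
........
...B....
...BWW..
...WB...
..W.B...
........
........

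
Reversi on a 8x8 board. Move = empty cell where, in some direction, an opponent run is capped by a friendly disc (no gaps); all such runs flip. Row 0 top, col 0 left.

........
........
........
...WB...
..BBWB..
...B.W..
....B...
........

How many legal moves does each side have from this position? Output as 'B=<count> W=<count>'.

-- B to move --
(2,2): no bracket -> illegal
(2,3): flips 1 -> legal
(2,4): flips 1 -> legal
(3,2): flips 1 -> legal
(3,5): flips 1 -> legal
(4,6): flips 1 -> legal
(5,4): flips 1 -> legal
(5,6): no bracket -> illegal
(6,5): flips 1 -> legal
(6,6): no bracket -> illegal
B mobility = 7
-- W to move --
(2,3): no bracket -> illegal
(2,4): flips 1 -> legal
(2,5): no bracket -> illegal
(3,1): no bracket -> illegal
(3,2): no bracket -> illegal
(3,5): flips 2 -> legal
(3,6): no bracket -> illegal
(4,1): flips 2 -> legal
(4,6): flips 1 -> legal
(5,1): flips 1 -> legal
(5,2): no bracket -> illegal
(5,4): no bracket -> illegal
(5,6): no bracket -> illegal
(6,2): flips 1 -> legal
(6,3): flips 2 -> legal
(6,5): no bracket -> illegal
(7,3): flips 1 -> legal
(7,4): no bracket -> illegal
(7,5): no bracket -> illegal
W mobility = 8

Answer: B=7 W=8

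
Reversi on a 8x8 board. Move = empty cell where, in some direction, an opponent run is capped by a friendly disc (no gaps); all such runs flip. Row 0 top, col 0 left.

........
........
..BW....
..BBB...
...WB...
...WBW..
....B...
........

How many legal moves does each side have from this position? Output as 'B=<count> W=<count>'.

-- B to move --
(1,2): flips 1 -> legal
(1,3): flips 1 -> legal
(1,4): flips 1 -> legal
(2,4): flips 1 -> legal
(4,2): flips 2 -> legal
(4,5): no bracket -> illegal
(4,6): flips 1 -> legal
(5,2): flips 2 -> legal
(5,6): flips 1 -> legal
(6,2): flips 1 -> legal
(6,3): flips 2 -> legal
(6,5): no bracket -> illegal
(6,6): flips 1 -> legal
B mobility = 11
-- W to move --
(1,1): flips 3 -> legal
(1,2): no bracket -> illegal
(1,3): no bracket -> illegal
(2,1): flips 2 -> legal
(2,4): no bracket -> illegal
(2,5): flips 1 -> legal
(3,1): no bracket -> illegal
(3,5): flips 1 -> legal
(4,1): flips 1 -> legal
(4,2): no bracket -> illegal
(4,5): flips 2 -> legal
(6,3): no bracket -> illegal
(6,5): flips 1 -> legal
(7,3): flips 1 -> legal
(7,4): no bracket -> illegal
(7,5): flips 1 -> legal
W mobility = 9

Answer: B=11 W=9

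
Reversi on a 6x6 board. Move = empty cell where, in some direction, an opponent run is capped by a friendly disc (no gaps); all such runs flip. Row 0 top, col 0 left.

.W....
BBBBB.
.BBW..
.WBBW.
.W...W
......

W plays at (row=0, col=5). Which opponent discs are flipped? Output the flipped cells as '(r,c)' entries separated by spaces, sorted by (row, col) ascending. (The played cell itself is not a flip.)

Answer: (1,4)

Derivation:
Dir NW: edge -> no flip
Dir N: edge -> no flip
Dir NE: edge -> no flip
Dir W: first cell '.' (not opp) -> no flip
Dir E: edge -> no flip
Dir SW: opp run (1,4) capped by W -> flip
Dir S: first cell '.' (not opp) -> no flip
Dir SE: edge -> no flip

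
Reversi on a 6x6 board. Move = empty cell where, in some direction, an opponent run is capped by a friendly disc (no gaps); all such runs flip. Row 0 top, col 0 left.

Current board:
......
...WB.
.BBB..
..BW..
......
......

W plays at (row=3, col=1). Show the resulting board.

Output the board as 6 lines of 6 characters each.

Answer: ......
...WB.
.BWB..
.WWW..
......
......

Derivation:
Place W at (3,1); scan 8 dirs for brackets.
Dir NW: first cell '.' (not opp) -> no flip
Dir N: opp run (2,1), next='.' -> no flip
Dir NE: opp run (2,2) capped by W -> flip
Dir W: first cell '.' (not opp) -> no flip
Dir E: opp run (3,2) capped by W -> flip
Dir SW: first cell '.' (not opp) -> no flip
Dir S: first cell '.' (not opp) -> no flip
Dir SE: first cell '.' (not opp) -> no flip
All flips: (2,2) (3,2)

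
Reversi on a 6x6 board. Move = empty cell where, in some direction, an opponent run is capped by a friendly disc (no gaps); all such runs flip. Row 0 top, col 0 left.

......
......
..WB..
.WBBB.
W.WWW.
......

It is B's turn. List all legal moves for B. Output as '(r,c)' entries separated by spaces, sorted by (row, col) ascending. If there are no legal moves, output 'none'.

(1,1): flips 1 -> legal
(1,2): flips 1 -> legal
(1,3): no bracket -> illegal
(2,0): no bracket -> illegal
(2,1): flips 1 -> legal
(3,0): flips 1 -> legal
(3,5): no bracket -> illegal
(4,1): no bracket -> illegal
(4,5): no bracket -> illegal
(5,0): no bracket -> illegal
(5,1): flips 1 -> legal
(5,2): flips 2 -> legal
(5,3): flips 1 -> legal
(5,4): flips 2 -> legal
(5,5): flips 1 -> legal

Answer: (1,1) (1,2) (2,1) (3,0) (5,1) (5,2) (5,3) (5,4) (5,5)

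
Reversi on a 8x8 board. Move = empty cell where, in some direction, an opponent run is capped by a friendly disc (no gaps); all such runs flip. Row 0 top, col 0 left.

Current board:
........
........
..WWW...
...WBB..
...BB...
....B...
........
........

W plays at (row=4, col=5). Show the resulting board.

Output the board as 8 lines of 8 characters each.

Place W at (4,5); scan 8 dirs for brackets.
Dir NW: opp run (3,4) capped by W -> flip
Dir N: opp run (3,5), next='.' -> no flip
Dir NE: first cell '.' (not opp) -> no flip
Dir W: opp run (4,4) (4,3), next='.' -> no flip
Dir E: first cell '.' (not opp) -> no flip
Dir SW: opp run (5,4), next='.' -> no flip
Dir S: first cell '.' (not opp) -> no flip
Dir SE: first cell '.' (not opp) -> no flip
All flips: (3,4)

Answer: ........
........
..WWW...
...WWB..
...BBW..
....B...
........
........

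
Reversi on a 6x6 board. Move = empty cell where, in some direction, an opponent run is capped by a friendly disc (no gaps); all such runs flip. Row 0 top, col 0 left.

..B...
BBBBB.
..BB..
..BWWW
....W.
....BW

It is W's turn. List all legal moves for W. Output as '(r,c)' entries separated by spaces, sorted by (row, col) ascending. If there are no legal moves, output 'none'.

(0,0): flips 2 -> legal
(0,1): flips 2 -> legal
(0,3): flips 2 -> legal
(0,4): no bracket -> illegal
(0,5): no bracket -> illegal
(1,5): no bracket -> illegal
(2,0): no bracket -> illegal
(2,1): no bracket -> illegal
(2,4): no bracket -> illegal
(2,5): no bracket -> illegal
(3,1): flips 1 -> legal
(4,1): no bracket -> illegal
(4,2): no bracket -> illegal
(4,3): no bracket -> illegal
(4,5): no bracket -> illegal
(5,3): flips 1 -> legal

Answer: (0,0) (0,1) (0,3) (3,1) (5,3)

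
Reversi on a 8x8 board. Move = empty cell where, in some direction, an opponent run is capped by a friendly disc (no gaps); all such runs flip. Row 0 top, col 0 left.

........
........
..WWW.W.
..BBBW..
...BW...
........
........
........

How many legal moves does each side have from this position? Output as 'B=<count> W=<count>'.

-- B to move --
(1,1): flips 1 -> legal
(1,2): flips 2 -> legal
(1,3): flips 1 -> legal
(1,4): flips 2 -> legal
(1,5): flips 1 -> legal
(1,6): no bracket -> illegal
(1,7): no bracket -> illegal
(2,1): no bracket -> illegal
(2,5): no bracket -> illegal
(2,7): no bracket -> illegal
(3,1): no bracket -> illegal
(3,6): flips 1 -> legal
(3,7): no bracket -> illegal
(4,5): flips 1 -> legal
(4,6): no bracket -> illegal
(5,3): no bracket -> illegal
(5,4): flips 1 -> legal
(5,5): flips 1 -> legal
B mobility = 9
-- W to move --
(2,1): no bracket -> illegal
(2,5): no bracket -> illegal
(3,1): flips 3 -> legal
(4,1): flips 1 -> legal
(4,2): flips 3 -> legal
(4,5): flips 1 -> legal
(5,2): no bracket -> illegal
(5,3): flips 2 -> legal
(5,4): no bracket -> illegal
W mobility = 5

Answer: B=9 W=5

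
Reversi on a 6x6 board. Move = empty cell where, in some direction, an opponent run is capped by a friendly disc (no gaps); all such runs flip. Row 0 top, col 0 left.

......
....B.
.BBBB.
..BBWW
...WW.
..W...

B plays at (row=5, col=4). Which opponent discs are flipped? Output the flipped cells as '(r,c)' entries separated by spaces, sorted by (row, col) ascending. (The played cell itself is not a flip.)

Answer: (3,4) (4,3) (4,4)

Derivation:
Dir NW: opp run (4,3) capped by B -> flip
Dir N: opp run (4,4) (3,4) capped by B -> flip
Dir NE: first cell '.' (not opp) -> no flip
Dir W: first cell '.' (not opp) -> no flip
Dir E: first cell '.' (not opp) -> no flip
Dir SW: edge -> no flip
Dir S: edge -> no flip
Dir SE: edge -> no flip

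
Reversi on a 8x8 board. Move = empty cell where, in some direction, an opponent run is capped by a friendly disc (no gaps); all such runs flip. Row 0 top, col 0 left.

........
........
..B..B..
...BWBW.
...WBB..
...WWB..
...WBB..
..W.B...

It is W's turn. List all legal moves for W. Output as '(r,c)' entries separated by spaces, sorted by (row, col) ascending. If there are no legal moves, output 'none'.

(1,1): no bracket -> illegal
(1,2): no bracket -> illegal
(1,3): no bracket -> illegal
(1,4): flips 1 -> legal
(1,5): no bracket -> illegal
(1,6): flips 1 -> legal
(2,1): no bracket -> illegal
(2,3): flips 1 -> legal
(2,4): no bracket -> illegal
(2,6): flips 2 -> legal
(3,1): no bracket -> illegal
(3,2): flips 1 -> legal
(4,2): no bracket -> illegal
(4,6): flips 2 -> legal
(5,6): flips 2 -> legal
(6,6): flips 2 -> legal
(7,3): no bracket -> illegal
(7,5): flips 1 -> legal
(7,6): flips 1 -> legal

Answer: (1,4) (1,6) (2,3) (2,6) (3,2) (4,6) (5,6) (6,6) (7,5) (7,6)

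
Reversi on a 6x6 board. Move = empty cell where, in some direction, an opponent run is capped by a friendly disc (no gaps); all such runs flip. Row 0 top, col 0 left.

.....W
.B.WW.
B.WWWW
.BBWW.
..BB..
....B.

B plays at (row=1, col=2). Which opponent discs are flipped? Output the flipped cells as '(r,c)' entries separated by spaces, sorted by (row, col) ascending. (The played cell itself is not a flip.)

Dir NW: first cell '.' (not opp) -> no flip
Dir N: first cell '.' (not opp) -> no flip
Dir NE: first cell '.' (not opp) -> no flip
Dir W: first cell 'B' (not opp) -> no flip
Dir E: opp run (1,3) (1,4), next='.' -> no flip
Dir SW: first cell '.' (not opp) -> no flip
Dir S: opp run (2,2) capped by B -> flip
Dir SE: opp run (2,3) (3,4), next='.' -> no flip

Answer: (2,2)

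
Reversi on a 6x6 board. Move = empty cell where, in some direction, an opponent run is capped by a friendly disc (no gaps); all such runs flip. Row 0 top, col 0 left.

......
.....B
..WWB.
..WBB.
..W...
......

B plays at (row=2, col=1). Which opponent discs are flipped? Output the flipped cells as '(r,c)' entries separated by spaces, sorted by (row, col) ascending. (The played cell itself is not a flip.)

Dir NW: first cell '.' (not opp) -> no flip
Dir N: first cell '.' (not opp) -> no flip
Dir NE: first cell '.' (not opp) -> no flip
Dir W: first cell '.' (not opp) -> no flip
Dir E: opp run (2,2) (2,3) capped by B -> flip
Dir SW: first cell '.' (not opp) -> no flip
Dir S: first cell '.' (not opp) -> no flip
Dir SE: opp run (3,2), next='.' -> no flip

Answer: (2,2) (2,3)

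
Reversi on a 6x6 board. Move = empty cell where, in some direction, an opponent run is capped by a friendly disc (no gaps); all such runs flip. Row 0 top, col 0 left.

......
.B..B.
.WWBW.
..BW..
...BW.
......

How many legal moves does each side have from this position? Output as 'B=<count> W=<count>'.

Answer: B=8 W=8

Derivation:
-- B to move --
(1,0): flips 1 -> legal
(1,2): flips 1 -> legal
(1,3): no bracket -> illegal
(1,5): no bracket -> illegal
(2,0): flips 2 -> legal
(2,5): flips 1 -> legal
(3,0): no bracket -> illegal
(3,1): flips 1 -> legal
(3,4): flips 2 -> legal
(3,5): no bracket -> illegal
(4,2): no bracket -> illegal
(4,5): flips 1 -> legal
(5,3): no bracket -> illegal
(5,4): no bracket -> illegal
(5,5): flips 3 -> legal
B mobility = 8
-- W to move --
(0,0): flips 1 -> legal
(0,1): flips 1 -> legal
(0,2): no bracket -> illegal
(0,3): no bracket -> illegal
(0,4): flips 1 -> legal
(0,5): no bracket -> illegal
(1,0): no bracket -> illegal
(1,2): no bracket -> illegal
(1,3): flips 1 -> legal
(1,5): no bracket -> illegal
(2,0): no bracket -> illegal
(2,5): no bracket -> illegal
(3,1): flips 1 -> legal
(3,4): no bracket -> illegal
(4,1): no bracket -> illegal
(4,2): flips 2 -> legal
(5,2): no bracket -> illegal
(5,3): flips 1 -> legal
(5,4): flips 2 -> legal
W mobility = 8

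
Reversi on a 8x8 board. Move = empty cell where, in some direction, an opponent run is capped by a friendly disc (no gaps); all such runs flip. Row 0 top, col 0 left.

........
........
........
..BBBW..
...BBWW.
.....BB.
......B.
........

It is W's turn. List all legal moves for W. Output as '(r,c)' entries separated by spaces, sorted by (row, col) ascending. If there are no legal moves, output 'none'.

(2,1): no bracket -> illegal
(2,2): no bracket -> illegal
(2,3): flips 1 -> legal
(2,4): no bracket -> illegal
(2,5): no bracket -> illegal
(3,1): flips 3 -> legal
(4,1): no bracket -> illegal
(4,2): flips 2 -> legal
(4,7): no bracket -> illegal
(5,2): no bracket -> illegal
(5,3): flips 1 -> legal
(5,4): no bracket -> illegal
(5,7): no bracket -> illegal
(6,4): flips 1 -> legal
(6,5): flips 1 -> legal
(6,7): flips 1 -> legal
(7,5): no bracket -> illegal
(7,6): flips 2 -> legal
(7,7): no bracket -> illegal

Answer: (2,3) (3,1) (4,2) (5,3) (6,4) (6,5) (6,7) (7,6)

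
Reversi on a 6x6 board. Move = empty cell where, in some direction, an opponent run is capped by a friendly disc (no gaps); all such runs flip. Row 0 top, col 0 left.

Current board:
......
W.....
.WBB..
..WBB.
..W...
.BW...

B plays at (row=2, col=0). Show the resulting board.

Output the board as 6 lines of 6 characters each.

Answer: ......
W.....
BBBB..
..WBB.
..W...
.BW...

Derivation:
Place B at (2,0); scan 8 dirs for brackets.
Dir NW: edge -> no flip
Dir N: opp run (1,0), next='.' -> no flip
Dir NE: first cell '.' (not opp) -> no flip
Dir W: edge -> no flip
Dir E: opp run (2,1) capped by B -> flip
Dir SW: edge -> no flip
Dir S: first cell '.' (not opp) -> no flip
Dir SE: first cell '.' (not opp) -> no flip
All flips: (2,1)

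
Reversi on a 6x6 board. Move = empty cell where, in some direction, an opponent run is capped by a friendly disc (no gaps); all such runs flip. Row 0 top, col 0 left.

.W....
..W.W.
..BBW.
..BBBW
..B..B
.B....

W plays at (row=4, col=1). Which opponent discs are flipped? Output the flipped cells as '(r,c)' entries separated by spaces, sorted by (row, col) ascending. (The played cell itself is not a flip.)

Dir NW: first cell '.' (not opp) -> no flip
Dir N: first cell '.' (not opp) -> no flip
Dir NE: opp run (3,2) (2,3) capped by W -> flip
Dir W: first cell '.' (not opp) -> no flip
Dir E: opp run (4,2), next='.' -> no flip
Dir SW: first cell '.' (not opp) -> no flip
Dir S: opp run (5,1), next=edge -> no flip
Dir SE: first cell '.' (not opp) -> no flip

Answer: (2,3) (3,2)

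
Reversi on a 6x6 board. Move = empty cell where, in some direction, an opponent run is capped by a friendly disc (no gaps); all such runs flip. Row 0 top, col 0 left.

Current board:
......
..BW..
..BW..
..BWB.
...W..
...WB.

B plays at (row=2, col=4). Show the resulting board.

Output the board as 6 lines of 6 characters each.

Answer: ......
..BW..
..BBB.
..BWB.
...W..
...WB.

Derivation:
Place B at (2,4); scan 8 dirs for brackets.
Dir NW: opp run (1,3), next='.' -> no flip
Dir N: first cell '.' (not opp) -> no flip
Dir NE: first cell '.' (not opp) -> no flip
Dir W: opp run (2,3) capped by B -> flip
Dir E: first cell '.' (not opp) -> no flip
Dir SW: opp run (3,3), next='.' -> no flip
Dir S: first cell 'B' (not opp) -> no flip
Dir SE: first cell '.' (not opp) -> no flip
All flips: (2,3)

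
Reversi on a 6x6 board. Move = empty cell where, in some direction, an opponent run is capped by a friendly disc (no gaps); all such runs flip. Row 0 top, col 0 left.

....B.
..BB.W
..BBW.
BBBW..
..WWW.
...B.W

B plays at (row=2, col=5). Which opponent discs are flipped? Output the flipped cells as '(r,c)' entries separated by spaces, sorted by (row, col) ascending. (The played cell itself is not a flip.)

Answer: (2,4)

Derivation:
Dir NW: first cell '.' (not opp) -> no flip
Dir N: opp run (1,5), next='.' -> no flip
Dir NE: edge -> no flip
Dir W: opp run (2,4) capped by B -> flip
Dir E: edge -> no flip
Dir SW: first cell '.' (not opp) -> no flip
Dir S: first cell '.' (not opp) -> no flip
Dir SE: edge -> no flip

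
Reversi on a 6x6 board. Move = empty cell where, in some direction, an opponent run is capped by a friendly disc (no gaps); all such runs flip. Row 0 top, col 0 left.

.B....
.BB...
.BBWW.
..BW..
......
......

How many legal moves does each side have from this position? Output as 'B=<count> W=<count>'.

Answer: B=4 W=4

Derivation:
-- B to move --
(1,3): no bracket -> illegal
(1,4): flips 1 -> legal
(1,5): no bracket -> illegal
(2,5): flips 2 -> legal
(3,4): flips 2 -> legal
(3,5): no bracket -> illegal
(4,2): no bracket -> illegal
(4,3): no bracket -> illegal
(4,4): flips 1 -> legal
B mobility = 4
-- W to move --
(0,0): flips 2 -> legal
(0,2): no bracket -> illegal
(0,3): no bracket -> illegal
(1,0): no bracket -> illegal
(1,3): no bracket -> illegal
(2,0): flips 2 -> legal
(3,0): no bracket -> illegal
(3,1): flips 1 -> legal
(4,1): flips 1 -> legal
(4,2): no bracket -> illegal
(4,3): no bracket -> illegal
W mobility = 4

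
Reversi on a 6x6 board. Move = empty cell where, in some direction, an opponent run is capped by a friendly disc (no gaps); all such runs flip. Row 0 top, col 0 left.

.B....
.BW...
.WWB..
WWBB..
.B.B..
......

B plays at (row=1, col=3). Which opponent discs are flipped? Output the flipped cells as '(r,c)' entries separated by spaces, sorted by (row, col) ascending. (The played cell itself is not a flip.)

Dir NW: first cell '.' (not opp) -> no flip
Dir N: first cell '.' (not opp) -> no flip
Dir NE: first cell '.' (not opp) -> no flip
Dir W: opp run (1,2) capped by B -> flip
Dir E: first cell '.' (not opp) -> no flip
Dir SW: opp run (2,2) (3,1), next='.' -> no flip
Dir S: first cell 'B' (not opp) -> no flip
Dir SE: first cell '.' (not opp) -> no flip

Answer: (1,2)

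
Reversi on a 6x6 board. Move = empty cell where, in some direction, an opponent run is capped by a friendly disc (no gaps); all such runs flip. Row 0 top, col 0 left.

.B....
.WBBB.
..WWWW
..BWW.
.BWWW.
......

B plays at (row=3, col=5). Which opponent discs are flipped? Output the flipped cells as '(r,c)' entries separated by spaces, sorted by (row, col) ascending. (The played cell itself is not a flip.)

Answer: (2,4) (3,3) (3,4)

Derivation:
Dir NW: opp run (2,4) capped by B -> flip
Dir N: opp run (2,5), next='.' -> no flip
Dir NE: edge -> no flip
Dir W: opp run (3,4) (3,3) capped by B -> flip
Dir E: edge -> no flip
Dir SW: opp run (4,4), next='.' -> no flip
Dir S: first cell '.' (not opp) -> no flip
Dir SE: edge -> no flip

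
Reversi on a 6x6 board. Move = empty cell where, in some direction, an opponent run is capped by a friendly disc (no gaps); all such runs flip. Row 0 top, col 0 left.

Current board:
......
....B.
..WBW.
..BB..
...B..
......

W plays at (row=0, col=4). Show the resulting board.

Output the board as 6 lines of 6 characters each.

Place W at (0,4); scan 8 dirs for brackets.
Dir NW: edge -> no flip
Dir N: edge -> no flip
Dir NE: edge -> no flip
Dir W: first cell '.' (not opp) -> no flip
Dir E: first cell '.' (not opp) -> no flip
Dir SW: first cell '.' (not opp) -> no flip
Dir S: opp run (1,4) capped by W -> flip
Dir SE: first cell '.' (not opp) -> no flip
All flips: (1,4)

Answer: ....W.
....W.
..WBW.
..BB..
...B..
......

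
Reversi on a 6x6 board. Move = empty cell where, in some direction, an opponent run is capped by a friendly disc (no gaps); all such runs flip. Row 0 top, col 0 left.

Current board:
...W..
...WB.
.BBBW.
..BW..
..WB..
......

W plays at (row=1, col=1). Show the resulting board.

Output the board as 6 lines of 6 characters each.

Place W at (1,1); scan 8 dirs for brackets.
Dir NW: first cell '.' (not opp) -> no flip
Dir N: first cell '.' (not opp) -> no flip
Dir NE: first cell '.' (not opp) -> no flip
Dir W: first cell '.' (not opp) -> no flip
Dir E: first cell '.' (not opp) -> no flip
Dir SW: first cell '.' (not opp) -> no flip
Dir S: opp run (2,1), next='.' -> no flip
Dir SE: opp run (2,2) capped by W -> flip
All flips: (2,2)

Answer: ...W..
.W.WB.
.BWBW.
..BW..
..WB..
......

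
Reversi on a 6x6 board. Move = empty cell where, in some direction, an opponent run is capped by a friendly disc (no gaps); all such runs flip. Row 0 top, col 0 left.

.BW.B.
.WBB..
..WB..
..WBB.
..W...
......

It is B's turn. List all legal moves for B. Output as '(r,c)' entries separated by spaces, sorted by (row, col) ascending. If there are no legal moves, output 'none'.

(0,0): flips 2 -> legal
(0,3): flips 1 -> legal
(1,0): flips 1 -> legal
(2,0): no bracket -> illegal
(2,1): flips 2 -> legal
(3,1): flips 2 -> legal
(4,1): flips 1 -> legal
(4,3): no bracket -> illegal
(5,1): flips 1 -> legal
(5,2): flips 3 -> legal
(5,3): no bracket -> illegal

Answer: (0,0) (0,3) (1,0) (2,1) (3,1) (4,1) (5,1) (5,2)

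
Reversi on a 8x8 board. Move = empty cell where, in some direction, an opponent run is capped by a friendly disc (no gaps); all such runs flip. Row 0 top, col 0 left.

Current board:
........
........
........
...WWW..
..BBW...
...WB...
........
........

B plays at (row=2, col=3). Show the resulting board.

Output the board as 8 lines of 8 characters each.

Answer: ........
........
...B....
...BWW..
..BBW...
...WB...
........
........

Derivation:
Place B at (2,3); scan 8 dirs for brackets.
Dir NW: first cell '.' (not opp) -> no flip
Dir N: first cell '.' (not opp) -> no flip
Dir NE: first cell '.' (not opp) -> no flip
Dir W: first cell '.' (not opp) -> no flip
Dir E: first cell '.' (not opp) -> no flip
Dir SW: first cell '.' (not opp) -> no flip
Dir S: opp run (3,3) capped by B -> flip
Dir SE: opp run (3,4), next='.' -> no flip
All flips: (3,3)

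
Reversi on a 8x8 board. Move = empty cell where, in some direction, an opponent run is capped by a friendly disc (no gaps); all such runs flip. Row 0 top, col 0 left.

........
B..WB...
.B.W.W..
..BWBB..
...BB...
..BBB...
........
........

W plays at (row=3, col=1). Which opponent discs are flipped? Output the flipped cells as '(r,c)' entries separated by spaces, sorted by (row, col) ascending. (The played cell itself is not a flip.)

Answer: (3,2)

Derivation:
Dir NW: first cell '.' (not opp) -> no flip
Dir N: opp run (2,1), next='.' -> no flip
Dir NE: first cell '.' (not opp) -> no flip
Dir W: first cell '.' (not opp) -> no flip
Dir E: opp run (3,2) capped by W -> flip
Dir SW: first cell '.' (not opp) -> no flip
Dir S: first cell '.' (not opp) -> no flip
Dir SE: first cell '.' (not opp) -> no flip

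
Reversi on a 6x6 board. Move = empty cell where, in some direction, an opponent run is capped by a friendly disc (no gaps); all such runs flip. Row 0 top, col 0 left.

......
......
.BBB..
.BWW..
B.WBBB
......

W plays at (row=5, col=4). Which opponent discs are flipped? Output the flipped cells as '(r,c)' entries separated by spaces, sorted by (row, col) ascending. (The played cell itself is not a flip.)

Answer: (4,3)

Derivation:
Dir NW: opp run (4,3) capped by W -> flip
Dir N: opp run (4,4), next='.' -> no flip
Dir NE: opp run (4,5), next=edge -> no flip
Dir W: first cell '.' (not opp) -> no flip
Dir E: first cell '.' (not opp) -> no flip
Dir SW: edge -> no flip
Dir S: edge -> no flip
Dir SE: edge -> no flip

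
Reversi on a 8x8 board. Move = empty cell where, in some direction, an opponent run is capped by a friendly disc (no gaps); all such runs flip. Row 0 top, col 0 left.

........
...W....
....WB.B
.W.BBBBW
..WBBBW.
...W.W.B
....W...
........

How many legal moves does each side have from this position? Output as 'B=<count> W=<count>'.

Answer: B=12 W=7

Derivation:
-- B to move --
(0,2): flips 2 -> legal
(0,3): no bracket -> illegal
(0,4): no bracket -> illegal
(1,2): no bracket -> illegal
(1,4): flips 1 -> legal
(1,5): flips 1 -> legal
(2,0): no bracket -> illegal
(2,1): no bracket -> illegal
(2,2): no bracket -> illegal
(2,3): flips 1 -> legal
(2,6): no bracket -> illegal
(3,0): no bracket -> illegal
(3,2): no bracket -> illegal
(4,0): no bracket -> illegal
(4,1): flips 1 -> legal
(4,7): flips 2 -> legal
(5,1): flips 1 -> legal
(5,2): no bracket -> illegal
(5,4): no bracket -> illegal
(5,6): flips 1 -> legal
(6,2): flips 1 -> legal
(6,3): flips 1 -> legal
(6,5): flips 1 -> legal
(6,6): flips 1 -> legal
(7,3): no bracket -> illegal
(7,4): no bracket -> illegal
(7,5): no bracket -> illegal
B mobility = 12
-- W to move --
(1,4): no bracket -> illegal
(1,5): flips 3 -> legal
(1,6): no bracket -> illegal
(1,7): flips 1 -> legal
(2,2): flips 2 -> legal
(2,3): flips 2 -> legal
(2,6): flips 4 -> legal
(3,2): flips 4 -> legal
(4,7): no bracket -> illegal
(5,2): no bracket -> illegal
(5,4): flips 2 -> legal
(5,6): no bracket -> illegal
(6,6): no bracket -> illegal
(6,7): no bracket -> illegal
W mobility = 7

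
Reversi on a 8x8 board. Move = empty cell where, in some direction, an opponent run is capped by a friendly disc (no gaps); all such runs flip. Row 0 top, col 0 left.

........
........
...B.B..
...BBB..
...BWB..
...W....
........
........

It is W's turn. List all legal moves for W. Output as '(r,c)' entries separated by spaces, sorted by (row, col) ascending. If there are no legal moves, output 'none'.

Answer: (1,3) (2,2) (2,4) (2,6) (4,2) (4,6)

Derivation:
(1,2): no bracket -> illegal
(1,3): flips 3 -> legal
(1,4): no bracket -> illegal
(1,5): no bracket -> illegal
(1,6): no bracket -> illegal
(2,2): flips 1 -> legal
(2,4): flips 1 -> legal
(2,6): flips 1 -> legal
(3,2): no bracket -> illegal
(3,6): no bracket -> illegal
(4,2): flips 1 -> legal
(4,6): flips 1 -> legal
(5,2): no bracket -> illegal
(5,4): no bracket -> illegal
(5,5): no bracket -> illegal
(5,6): no bracket -> illegal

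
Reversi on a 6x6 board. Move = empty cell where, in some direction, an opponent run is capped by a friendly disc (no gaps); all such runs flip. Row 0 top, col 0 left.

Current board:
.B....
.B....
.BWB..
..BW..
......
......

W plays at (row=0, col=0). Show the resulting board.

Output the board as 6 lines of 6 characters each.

Place W at (0,0); scan 8 dirs for brackets.
Dir NW: edge -> no flip
Dir N: edge -> no flip
Dir NE: edge -> no flip
Dir W: edge -> no flip
Dir E: opp run (0,1), next='.' -> no flip
Dir SW: edge -> no flip
Dir S: first cell '.' (not opp) -> no flip
Dir SE: opp run (1,1) capped by W -> flip
All flips: (1,1)

Answer: WB....
.W....
.BWB..
..BW..
......
......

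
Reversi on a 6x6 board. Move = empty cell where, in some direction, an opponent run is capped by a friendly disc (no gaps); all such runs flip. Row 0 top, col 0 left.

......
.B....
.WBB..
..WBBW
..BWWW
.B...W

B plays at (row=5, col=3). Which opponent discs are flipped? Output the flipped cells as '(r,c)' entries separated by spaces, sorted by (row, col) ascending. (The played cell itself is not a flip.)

Answer: (4,3)

Derivation:
Dir NW: first cell 'B' (not opp) -> no flip
Dir N: opp run (4,3) capped by B -> flip
Dir NE: opp run (4,4) (3,5), next=edge -> no flip
Dir W: first cell '.' (not opp) -> no flip
Dir E: first cell '.' (not opp) -> no flip
Dir SW: edge -> no flip
Dir S: edge -> no flip
Dir SE: edge -> no flip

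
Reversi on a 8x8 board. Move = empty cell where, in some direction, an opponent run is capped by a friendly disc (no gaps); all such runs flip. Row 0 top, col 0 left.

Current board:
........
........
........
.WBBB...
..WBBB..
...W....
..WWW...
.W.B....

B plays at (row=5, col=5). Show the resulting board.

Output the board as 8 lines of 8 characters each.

Answer: ........
........
........
.WBBB...
..WBBB..
...W.B..
..WWB...
.W.B....

Derivation:
Place B at (5,5); scan 8 dirs for brackets.
Dir NW: first cell 'B' (not opp) -> no flip
Dir N: first cell 'B' (not opp) -> no flip
Dir NE: first cell '.' (not opp) -> no flip
Dir W: first cell '.' (not opp) -> no flip
Dir E: first cell '.' (not opp) -> no flip
Dir SW: opp run (6,4) capped by B -> flip
Dir S: first cell '.' (not opp) -> no flip
Dir SE: first cell '.' (not opp) -> no flip
All flips: (6,4)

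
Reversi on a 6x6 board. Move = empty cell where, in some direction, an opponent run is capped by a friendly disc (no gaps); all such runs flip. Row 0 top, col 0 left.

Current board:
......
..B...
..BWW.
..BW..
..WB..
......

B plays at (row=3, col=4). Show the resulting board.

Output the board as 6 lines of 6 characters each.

Answer: ......
..B...
..BBW.
..BBB.
..WB..
......

Derivation:
Place B at (3,4); scan 8 dirs for brackets.
Dir NW: opp run (2,3) capped by B -> flip
Dir N: opp run (2,4), next='.' -> no flip
Dir NE: first cell '.' (not opp) -> no flip
Dir W: opp run (3,3) capped by B -> flip
Dir E: first cell '.' (not opp) -> no flip
Dir SW: first cell 'B' (not opp) -> no flip
Dir S: first cell '.' (not opp) -> no flip
Dir SE: first cell '.' (not opp) -> no flip
All flips: (2,3) (3,3)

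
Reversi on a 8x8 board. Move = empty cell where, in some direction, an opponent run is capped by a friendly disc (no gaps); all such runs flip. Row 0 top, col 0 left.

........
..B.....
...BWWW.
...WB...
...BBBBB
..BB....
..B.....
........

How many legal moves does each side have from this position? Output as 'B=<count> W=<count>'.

-- B to move --
(1,3): no bracket -> illegal
(1,4): flips 1 -> legal
(1,5): no bracket -> illegal
(1,6): flips 1 -> legal
(1,7): no bracket -> illegal
(2,2): flips 1 -> legal
(2,7): flips 3 -> legal
(3,2): flips 1 -> legal
(3,5): no bracket -> illegal
(3,6): no bracket -> illegal
(3,7): no bracket -> illegal
(4,2): no bracket -> illegal
B mobility = 5
-- W to move --
(0,1): no bracket -> illegal
(0,2): no bracket -> illegal
(0,3): no bracket -> illegal
(1,1): no bracket -> illegal
(1,3): flips 1 -> legal
(1,4): no bracket -> illegal
(2,1): no bracket -> illegal
(2,2): flips 1 -> legal
(3,2): no bracket -> illegal
(3,5): flips 1 -> legal
(3,6): no bracket -> illegal
(3,7): no bracket -> illegal
(4,1): no bracket -> illegal
(4,2): no bracket -> illegal
(5,1): no bracket -> illegal
(5,4): flips 2 -> legal
(5,5): flips 1 -> legal
(5,6): no bracket -> illegal
(5,7): no bracket -> illegal
(6,1): flips 3 -> legal
(6,3): flips 2 -> legal
(6,4): no bracket -> illegal
(7,1): no bracket -> illegal
(7,2): no bracket -> illegal
(7,3): no bracket -> illegal
W mobility = 7

Answer: B=5 W=7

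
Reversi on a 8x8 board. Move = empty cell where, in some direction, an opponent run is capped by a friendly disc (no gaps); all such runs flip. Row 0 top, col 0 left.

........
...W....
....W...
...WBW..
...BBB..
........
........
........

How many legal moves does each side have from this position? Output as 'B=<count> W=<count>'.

-- B to move --
(0,2): no bracket -> illegal
(0,3): no bracket -> illegal
(0,4): no bracket -> illegal
(1,2): no bracket -> illegal
(1,4): flips 1 -> legal
(1,5): no bracket -> illegal
(2,2): flips 1 -> legal
(2,3): flips 1 -> legal
(2,5): flips 1 -> legal
(2,6): flips 1 -> legal
(3,2): flips 1 -> legal
(3,6): flips 1 -> legal
(4,2): no bracket -> illegal
(4,6): no bracket -> illegal
B mobility = 7
-- W to move --
(2,3): no bracket -> illegal
(2,5): no bracket -> illegal
(3,2): no bracket -> illegal
(3,6): no bracket -> illegal
(4,2): no bracket -> illegal
(4,6): no bracket -> illegal
(5,2): no bracket -> illegal
(5,3): flips 2 -> legal
(5,4): flips 2 -> legal
(5,5): flips 2 -> legal
(5,6): no bracket -> illegal
W mobility = 3

Answer: B=7 W=3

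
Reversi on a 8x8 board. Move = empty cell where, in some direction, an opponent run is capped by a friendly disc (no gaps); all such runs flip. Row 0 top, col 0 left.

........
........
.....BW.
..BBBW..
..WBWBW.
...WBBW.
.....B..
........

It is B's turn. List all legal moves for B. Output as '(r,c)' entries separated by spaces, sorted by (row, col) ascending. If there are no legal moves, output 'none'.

(1,5): no bracket -> illegal
(1,6): no bracket -> illegal
(1,7): no bracket -> illegal
(2,4): no bracket -> illegal
(2,7): flips 1 -> legal
(3,1): no bracket -> illegal
(3,6): flips 1 -> legal
(3,7): flips 1 -> legal
(4,1): flips 1 -> legal
(4,7): flips 2 -> legal
(5,1): flips 1 -> legal
(5,2): flips 2 -> legal
(5,7): flips 1 -> legal
(6,2): no bracket -> illegal
(6,3): flips 1 -> legal
(6,4): no bracket -> illegal
(6,6): no bracket -> illegal
(6,7): flips 1 -> legal

Answer: (2,7) (3,6) (3,7) (4,1) (4,7) (5,1) (5,2) (5,7) (6,3) (6,7)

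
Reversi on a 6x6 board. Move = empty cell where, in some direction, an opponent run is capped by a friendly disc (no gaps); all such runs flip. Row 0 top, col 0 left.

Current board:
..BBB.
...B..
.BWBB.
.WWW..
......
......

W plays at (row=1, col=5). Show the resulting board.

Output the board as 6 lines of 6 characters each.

Place W at (1,5); scan 8 dirs for brackets.
Dir NW: opp run (0,4), next=edge -> no flip
Dir N: first cell '.' (not opp) -> no flip
Dir NE: edge -> no flip
Dir W: first cell '.' (not opp) -> no flip
Dir E: edge -> no flip
Dir SW: opp run (2,4) capped by W -> flip
Dir S: first cell '.' (not opp) -> no flip
Dir SE: edge -> no flip
All flips: (2,4)

Answer: ..BBB.
...B.W
.BWBW.
.WWW..
......
......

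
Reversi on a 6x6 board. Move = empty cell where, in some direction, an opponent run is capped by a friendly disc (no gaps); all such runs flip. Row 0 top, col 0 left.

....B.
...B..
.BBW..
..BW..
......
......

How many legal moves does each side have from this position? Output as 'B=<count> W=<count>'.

Answer: B=5 W=5

Derivation:
-- B to move --
(1,2): no bracket -> illegal
(1,4): flips 1 -> legal
(2,4): flips 1 -> legal
(3,4): flips 1 -> legal
(4,2): no bracket -> illegal
(4,3): flips 2 -> legal
(4,4): flips 1 -> legal
B mobility = 5
-- W to move --
(0,2): no bracket -> illegal
(0,3): flips 1 -> legal
(0,5): no bracket -> illegal
(1,0): no bracket -> illegal
(1,1): flips 1 -> legal
(1,2): no bracket -> illegal
(1,4): no bracket -> illegal
(1,5): no bracket -> illegal
(2,0): flips 2 -> legal
(2,4): no bracket -> illegal
(3,0): no bracket -> illegal
(3,1): flips 1 -> legal
(4,1): flips 1 -> legal
(4,2): no bracket -> illegal
(4,3): no bracket -> illegal
W mobility = 5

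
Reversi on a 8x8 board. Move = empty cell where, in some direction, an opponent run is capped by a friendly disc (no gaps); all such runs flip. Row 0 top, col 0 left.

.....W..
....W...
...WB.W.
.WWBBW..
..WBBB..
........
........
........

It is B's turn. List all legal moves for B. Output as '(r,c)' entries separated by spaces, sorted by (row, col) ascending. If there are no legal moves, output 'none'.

Answer: (0,4) (1,2) (1,3) (1,7) (2,1) (2,2) (2,5) (3,0) (3,6) (4,1) (4,6) (5,1)

Derivation:
(0,3): no bracket -> illegal
(0,4): flips 1 -> legal
(0,6): no bracket -> illegal
(1,2): flips 1 -> legal
(1,3): flips 1 -> legal
(1,5): no bracket -> illegal
(1,6): no bracket -> illegal
(1,7): flips 2 -> legal
(2,0): no bracket -> illegal
(2,1): flips 1 -> legal
(2,2): flips 1 -> legal
(2,5): flips 1 -> legal
(2,7): no bracket -> illegal
(3,0): flips 2 -> legal
(3,6): flips 1 -> legal
(3,7): no bracket -> illegal
(4,0): no bracket -> illegal
(4,1): flips 1 -> legal
(4,6): flips 1 -> legal
(5,1): flips 1 -> legal
(5,2): no bracket -> illegal
(5,3): no bracket -> illegal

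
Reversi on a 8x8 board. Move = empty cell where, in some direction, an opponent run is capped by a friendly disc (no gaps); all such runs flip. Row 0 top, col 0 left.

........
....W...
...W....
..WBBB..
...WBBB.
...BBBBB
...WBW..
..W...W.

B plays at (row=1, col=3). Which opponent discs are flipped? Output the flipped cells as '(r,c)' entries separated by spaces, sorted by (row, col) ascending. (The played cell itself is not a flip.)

Dir NW: first cell '.' (not opp) -> no flip
Dir N: first cell '.' (not opp) -> no flip
Dir NE: first cell '.' (not opp) -> no flip
Dir W: first cell '.' (not opp) -> no flip
Dir E: opp run (1,4), next='.' -> no flip
Dir SW: first cell '.' (not opp) -> no flip
Dir S: opp run (2,3) capped by B -> flip
Dir SE: first cell '.' (not opp) -> no flip

Answer: (2,3)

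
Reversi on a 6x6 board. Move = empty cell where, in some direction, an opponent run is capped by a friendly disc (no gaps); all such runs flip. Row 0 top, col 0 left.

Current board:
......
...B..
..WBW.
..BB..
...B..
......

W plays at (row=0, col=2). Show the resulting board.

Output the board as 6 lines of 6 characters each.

Place W at (0,2); scan 8 dirs for brackets.
Dir NW: edge -> no flip
Dir N: edge -> no flip
Dir NE: edge -> no flip
Dir W: first cell '.' (not opp) -> no flip
Dir E: first cell '.' (not opp) -> no flip
Dir SW: first cell '.' (not opp) -> no flip
Dir S: first cell '.' (not opp) -> no flip
Dir SE: opp run (1,3) capped by W -> flip
All flips: (1,3)

Answer: ..W...
...W..
..WBW.
..BB..
...B..
......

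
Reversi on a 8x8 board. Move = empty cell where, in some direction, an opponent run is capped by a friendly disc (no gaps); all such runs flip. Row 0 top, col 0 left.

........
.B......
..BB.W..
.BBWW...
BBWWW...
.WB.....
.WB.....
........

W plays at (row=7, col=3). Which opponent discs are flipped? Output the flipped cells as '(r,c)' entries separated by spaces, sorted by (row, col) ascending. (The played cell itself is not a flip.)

Answer: (6,2)

Derivation:
Dir NW: opp run (6,2) capped by W -> flip
Dir N: first cell '.' (not opp) -> no flip
Dir NE: first cell '.' (not opp) -> no flip
Dir W: first cell '.' (not opp) -> no flip
Dir E: first cell '.' (not opp) -> no flip
Dir SW: edge -> no flip
Dir S: edge -> no flip
Dir SE: edge -> no flip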